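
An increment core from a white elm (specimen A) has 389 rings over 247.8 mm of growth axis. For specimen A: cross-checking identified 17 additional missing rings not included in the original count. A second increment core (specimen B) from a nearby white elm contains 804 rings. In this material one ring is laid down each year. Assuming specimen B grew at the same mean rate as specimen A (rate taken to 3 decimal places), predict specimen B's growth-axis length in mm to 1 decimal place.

Specimen A: true ring count = 389 + 17 = 406.
A: Mean rate = 247.8 mm / 406 years ≈ 0.610 mm per year.
For B, 0.610 mm/year × 804 years = 490.4 mm.

490.4 mm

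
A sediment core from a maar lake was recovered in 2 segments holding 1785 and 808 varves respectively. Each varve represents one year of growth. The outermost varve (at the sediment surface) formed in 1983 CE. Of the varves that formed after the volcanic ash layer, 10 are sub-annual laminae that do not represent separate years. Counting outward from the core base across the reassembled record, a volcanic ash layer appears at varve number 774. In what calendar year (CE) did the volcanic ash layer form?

174 CE

Total varves = 1785 + 808 = 2593.
Between varve 774 and the sediment surface there are 2593 − 774 = 1819 varves.
Removing the 10 false varves leaves 1819 − 10 = 1809 true varves beyond the volcanic ash layer.
1983 − 1809 = 174 CE.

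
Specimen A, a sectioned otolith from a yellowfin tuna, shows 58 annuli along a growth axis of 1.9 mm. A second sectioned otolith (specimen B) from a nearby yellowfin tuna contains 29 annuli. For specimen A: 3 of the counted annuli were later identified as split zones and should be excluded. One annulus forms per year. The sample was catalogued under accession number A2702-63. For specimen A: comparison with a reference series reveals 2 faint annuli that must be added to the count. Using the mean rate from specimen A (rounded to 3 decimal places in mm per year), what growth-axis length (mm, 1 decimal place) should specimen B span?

1.0 mm

Specimen A: true annulus count = 58 − 3 + 2 = 57.
A: 1.9 mm over 57 years gives 1.9 / 57 ≈ 0.033 mm/year.
B's length ≈ 0.033 × 29 = 1.0 mm.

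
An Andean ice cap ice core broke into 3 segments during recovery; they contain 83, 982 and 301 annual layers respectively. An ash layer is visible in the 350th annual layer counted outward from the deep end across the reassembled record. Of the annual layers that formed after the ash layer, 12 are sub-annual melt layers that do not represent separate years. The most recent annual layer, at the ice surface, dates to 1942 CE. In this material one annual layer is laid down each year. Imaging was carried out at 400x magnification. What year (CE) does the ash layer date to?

Total annual layers = 83 + 982 + 301 = 1366.
The ash layer sits at annual layer 350 from the deep end, so 1366 − 350 = 1016 annual layers formed after it.
Removing the 12 false annual layers leaves 1016 − 12 = 1004 true annual layers beyond the ash layer.
1942 − 1004 = 938 CE.

938 CE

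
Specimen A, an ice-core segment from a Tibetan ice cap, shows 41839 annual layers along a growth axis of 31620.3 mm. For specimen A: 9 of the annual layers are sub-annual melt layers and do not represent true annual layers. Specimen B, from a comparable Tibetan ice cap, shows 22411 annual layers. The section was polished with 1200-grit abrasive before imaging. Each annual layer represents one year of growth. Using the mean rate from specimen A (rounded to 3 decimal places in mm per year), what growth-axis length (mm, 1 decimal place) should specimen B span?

16942.7 mm

Specimen A: after corrections the count is 41839 − 9 = 41830 annual layers.
A: Extension rate ≈ 31620.3 / 41830 = 0.756 mm/year.
For B, 0.756 mm/year × 22411 years = 16942.7 mm.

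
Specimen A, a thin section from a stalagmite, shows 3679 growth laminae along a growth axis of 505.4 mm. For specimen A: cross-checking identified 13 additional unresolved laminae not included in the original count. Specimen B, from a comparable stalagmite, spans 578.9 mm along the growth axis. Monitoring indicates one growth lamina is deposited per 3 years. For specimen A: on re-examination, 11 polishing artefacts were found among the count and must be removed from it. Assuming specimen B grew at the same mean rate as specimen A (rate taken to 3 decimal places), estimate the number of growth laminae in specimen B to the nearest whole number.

Specimen A: adjusted count: 3679 − 11 + 13 = 3681 growth laminae.
Specimen A: at 3 years per growth lamina, 3681 × 3 = 11043 years.
A: Mean rate = 505.4 mm / 11043 years ≈ 0.046 mm/yr.
B spans 578.9 / 0.046 = 12584.78 years; at 3 years per growth lamina that is 12584.78 / 3 ≈ 4195 growth laminae.

4195 growth laminae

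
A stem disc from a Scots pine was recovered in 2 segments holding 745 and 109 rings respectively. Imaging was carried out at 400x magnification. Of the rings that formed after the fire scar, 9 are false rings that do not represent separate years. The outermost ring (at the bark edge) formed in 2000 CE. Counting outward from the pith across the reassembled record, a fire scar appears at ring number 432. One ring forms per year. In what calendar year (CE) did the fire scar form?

1587 CE

Total rings = 745 + 109 = 854.
Between ring 432 and the bark edge there are 854 − 432 = 422 rings.
422 − 9 false = 413 true rings after the fire scar.
Counting back 413 years from 2000 CE places the fire scar in 2000 − 413 = 1587 CE.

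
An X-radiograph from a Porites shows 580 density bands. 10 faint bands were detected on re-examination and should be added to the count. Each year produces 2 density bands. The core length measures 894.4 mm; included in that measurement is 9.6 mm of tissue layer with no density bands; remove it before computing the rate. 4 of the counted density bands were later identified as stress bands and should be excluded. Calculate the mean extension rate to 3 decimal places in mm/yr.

Correcting the raw count gives 580 − 4 + 10 = 586 true density bands.
With 2 density bands per year, 586 / 2 = 293 years.
Removing the 9.6 mm offcut leaves 894.4 − 9.6 = 884.8 mm.
884.8 mm over 293 years gives 884.8 / 293 ≈ 3.020 mm/yr.

3.020 mm/yr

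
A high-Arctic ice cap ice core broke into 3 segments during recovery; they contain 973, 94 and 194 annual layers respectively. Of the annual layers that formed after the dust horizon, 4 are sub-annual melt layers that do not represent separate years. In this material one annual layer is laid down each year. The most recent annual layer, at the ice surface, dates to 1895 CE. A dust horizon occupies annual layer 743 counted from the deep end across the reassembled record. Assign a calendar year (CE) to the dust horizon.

1381 CE

Total annual layers = 973 + 94 + 194 = 1261.
Between annual layer 743 and the ice surface there are 1261 − 743 = 518 annual layers.
518 − 4 false = 514 true annual layers after the dust horizon.
Counting back 514 years from 1895 CE places the dust horizon in 1895 − 514 = 1381 CE.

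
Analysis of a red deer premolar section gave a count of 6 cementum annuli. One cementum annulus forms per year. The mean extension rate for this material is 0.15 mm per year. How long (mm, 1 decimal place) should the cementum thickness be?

The record spans 6 years at 0.15 mm per year.
Predicted length = 0.15 mm/year × 6 years = 0.9 mm.

0.9 mm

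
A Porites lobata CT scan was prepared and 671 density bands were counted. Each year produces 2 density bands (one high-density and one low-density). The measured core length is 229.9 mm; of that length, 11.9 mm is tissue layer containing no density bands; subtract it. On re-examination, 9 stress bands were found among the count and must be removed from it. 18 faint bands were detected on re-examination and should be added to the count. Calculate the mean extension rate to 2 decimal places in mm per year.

0.64 mm per year

Correcting the raw count gives 671 − 9 + 18 = 680 true density bands.
Dividing by 2 density bands per year: 680 / 2 = 340 years.
The growth record spans 229.9 − 11.9 = 218.0 mm.
Extension rate ≈ 218.0 / 340 = 0.64 mm per year.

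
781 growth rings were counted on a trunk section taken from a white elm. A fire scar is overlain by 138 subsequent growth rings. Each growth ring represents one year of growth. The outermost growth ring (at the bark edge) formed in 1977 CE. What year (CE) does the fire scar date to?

1839 CE

There are 138 growth rings younger than the fire scar.
1977 − 138 = 1839 CE.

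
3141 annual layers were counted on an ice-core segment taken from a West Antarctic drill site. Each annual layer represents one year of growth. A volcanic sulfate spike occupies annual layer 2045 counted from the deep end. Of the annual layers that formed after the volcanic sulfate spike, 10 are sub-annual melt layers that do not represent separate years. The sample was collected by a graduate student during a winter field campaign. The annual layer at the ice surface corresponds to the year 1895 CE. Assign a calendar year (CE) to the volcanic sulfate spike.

Between annual layer 2045 and the ice surface there are 3141 − 2045 = 1096 annual layers.
Excluding 10 false annual layers: 1096 − 10 = 1086.
The annual layer at the ice surface is 1895 CE, so the volcanic sulfate spike dates to 1895 − 1086 = 809 CE.

809 CE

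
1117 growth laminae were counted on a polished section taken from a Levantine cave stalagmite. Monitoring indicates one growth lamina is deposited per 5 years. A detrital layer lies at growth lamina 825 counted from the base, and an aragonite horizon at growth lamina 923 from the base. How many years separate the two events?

Separation: 923 − 825 = 98 growth laminae.
Multiplying by 5 years per growth lamina: 98 × 5 = 490 years.

490 yr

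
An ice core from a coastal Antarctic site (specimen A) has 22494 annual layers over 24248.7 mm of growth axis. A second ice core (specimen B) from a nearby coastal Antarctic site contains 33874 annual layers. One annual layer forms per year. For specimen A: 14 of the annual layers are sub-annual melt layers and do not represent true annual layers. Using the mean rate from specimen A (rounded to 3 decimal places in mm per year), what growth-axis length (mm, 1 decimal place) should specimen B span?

Specimen A: after corrections the count is 22494 − 14 = 22480 annual layers.
A: Mean rate = 24248.7 mm / 22480 years ≈ 1.079 mm/yr.
B's length ≈ 1.079 × 33874 = 36550.0 mm.

36550.0 mm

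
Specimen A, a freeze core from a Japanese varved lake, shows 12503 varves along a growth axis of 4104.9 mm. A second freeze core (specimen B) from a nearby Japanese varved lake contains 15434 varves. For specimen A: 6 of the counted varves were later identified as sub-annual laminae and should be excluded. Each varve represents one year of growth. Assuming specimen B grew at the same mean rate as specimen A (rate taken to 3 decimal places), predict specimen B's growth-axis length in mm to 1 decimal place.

5062.4 mm

Specimen A: after corrections the count is 12503 − 6 = 12497 varves.
A: 4104.9 mm over 12497 years gives 4104.9 / 12497 ≈ 0.328 mm/yr.
Length of B = 0.328 × 15434 = 5062.4 mm.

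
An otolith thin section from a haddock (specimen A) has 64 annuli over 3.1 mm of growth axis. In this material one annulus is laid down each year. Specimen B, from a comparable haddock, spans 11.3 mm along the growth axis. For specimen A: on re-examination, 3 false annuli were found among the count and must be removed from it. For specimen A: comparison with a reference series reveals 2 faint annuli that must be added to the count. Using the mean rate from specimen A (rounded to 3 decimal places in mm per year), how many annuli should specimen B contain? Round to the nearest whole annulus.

231 annuli

Specimen A: true annulus count = 64 − 3 + 2 = 63.
A: 3.1 mm over 63 years gives 3.1 / 63 ≈ 0.049 mm per year.
For B, 11.3 / 0.049 = 230.61 years ≈ 231 annuli.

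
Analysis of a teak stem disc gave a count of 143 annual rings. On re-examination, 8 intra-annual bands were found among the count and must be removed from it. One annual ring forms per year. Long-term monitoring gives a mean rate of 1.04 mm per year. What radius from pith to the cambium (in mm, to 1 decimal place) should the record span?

140.4 mm

Adjusted count: 143 − 8 = 135 annual rings.
Length ≈ 1.04 × 135 = 140.4 mm.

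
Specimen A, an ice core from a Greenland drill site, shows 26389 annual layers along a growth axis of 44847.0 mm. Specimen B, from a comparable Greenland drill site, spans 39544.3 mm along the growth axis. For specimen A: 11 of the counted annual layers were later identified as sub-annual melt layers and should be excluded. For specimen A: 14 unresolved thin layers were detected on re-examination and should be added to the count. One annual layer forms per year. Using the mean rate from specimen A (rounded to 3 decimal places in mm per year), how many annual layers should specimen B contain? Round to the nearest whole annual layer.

23275 annual layers

Specimen A: true annual layer count = 26389 − 11 + 14 = 26392.
A: Mean rate = 44847.0 mm / 26392 years ≈ 1.699 mm/year.
For B, 39544.3 / 1.699 = 23275.04 years ≈ 23275 annual layers.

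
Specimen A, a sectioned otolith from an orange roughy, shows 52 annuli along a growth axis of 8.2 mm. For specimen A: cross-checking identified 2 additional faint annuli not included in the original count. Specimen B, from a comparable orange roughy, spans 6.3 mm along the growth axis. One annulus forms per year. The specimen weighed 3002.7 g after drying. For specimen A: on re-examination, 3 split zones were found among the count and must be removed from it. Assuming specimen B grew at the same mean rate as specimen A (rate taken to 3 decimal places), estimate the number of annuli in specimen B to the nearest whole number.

39 annuli

Specimen A: adjusted count: 52 − 3 + 2 = 51 annuli.
A: 8.2 mm over 51 years gives 8.2 / 51 ≈ 0.161 mm/year.
For B, 6.3 / 0.161 = 39.13 years ≈ 39 annuli.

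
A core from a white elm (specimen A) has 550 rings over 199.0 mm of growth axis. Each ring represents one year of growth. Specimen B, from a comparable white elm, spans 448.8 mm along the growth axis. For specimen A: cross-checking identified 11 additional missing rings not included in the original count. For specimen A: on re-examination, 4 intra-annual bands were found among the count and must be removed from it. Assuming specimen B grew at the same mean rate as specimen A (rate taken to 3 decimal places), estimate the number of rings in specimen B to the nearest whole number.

Specimen A: correcting the raw count gives 550 − 4 + 11 = 557 true rings.
A: Mean rate = 199.0 mm / 557 years ≈ 0.357 mm per year.
Specimen B: 448.8 mm / 0.357 mm per year = 1257.14 years ≈ 1257 rings.

1257 rings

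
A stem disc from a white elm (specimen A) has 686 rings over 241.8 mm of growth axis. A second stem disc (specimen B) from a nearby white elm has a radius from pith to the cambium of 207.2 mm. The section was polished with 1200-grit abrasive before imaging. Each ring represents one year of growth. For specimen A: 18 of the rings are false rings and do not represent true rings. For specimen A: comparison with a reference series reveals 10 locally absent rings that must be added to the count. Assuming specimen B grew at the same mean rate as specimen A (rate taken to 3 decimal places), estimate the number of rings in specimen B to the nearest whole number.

Specimen A: correcting the raw count gives 686 − 18 + 10 = 678 true rings.
A: 241.8 mm over 678 years gives 241.8 / 678 ≈ 0.357 mm per year.
Specimen B: 207.2 mm / 0.357 mm per year = 580.39 years ≈ 580 rings.

580 rings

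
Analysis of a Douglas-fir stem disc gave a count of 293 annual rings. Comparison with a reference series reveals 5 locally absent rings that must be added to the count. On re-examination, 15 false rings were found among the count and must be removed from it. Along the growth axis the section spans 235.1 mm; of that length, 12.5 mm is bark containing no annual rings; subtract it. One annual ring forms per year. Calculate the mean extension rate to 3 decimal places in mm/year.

Adjusted count: 293 − 15 + 5 = 283 annual rings.
Net length = 235.1 − 12.5 = 222.6 mm.
Extension rate ≈ 222.6 / 283 = 0.787 mm/year.

0.787 mm/year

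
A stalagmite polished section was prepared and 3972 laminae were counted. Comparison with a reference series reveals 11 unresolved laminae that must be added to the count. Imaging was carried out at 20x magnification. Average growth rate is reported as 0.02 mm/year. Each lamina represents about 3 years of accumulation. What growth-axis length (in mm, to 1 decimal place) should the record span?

239.0 mm

Adjusted count: 3972 + 11 = 3983 laminae.
Multiplying by 3 years per lamina: 3983 × 3 = 11949 years.
11949 years at 0.02 mm/year gives 0.02 × 11949 = 239.0 mm.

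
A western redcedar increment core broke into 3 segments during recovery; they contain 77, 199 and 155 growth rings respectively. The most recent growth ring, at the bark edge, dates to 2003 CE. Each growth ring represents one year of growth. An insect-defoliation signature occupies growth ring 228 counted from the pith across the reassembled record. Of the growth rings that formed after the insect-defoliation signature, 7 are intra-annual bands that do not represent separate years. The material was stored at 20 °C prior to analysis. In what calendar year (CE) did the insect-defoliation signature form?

1807 CE

Total growth rings = 77 + 199 + 155 = 431.
The insect-defoliation signature sits at growth ring 228 from the pith, so 431 − 228 = 203 growth rings formed after it.
Excluding 7 false growth rings: 203 − 7 = 196.
The growth ring at the bark edge is 2003 CE, so the insect-defoliation signature dates to 2003 − 196 = 1807 CE.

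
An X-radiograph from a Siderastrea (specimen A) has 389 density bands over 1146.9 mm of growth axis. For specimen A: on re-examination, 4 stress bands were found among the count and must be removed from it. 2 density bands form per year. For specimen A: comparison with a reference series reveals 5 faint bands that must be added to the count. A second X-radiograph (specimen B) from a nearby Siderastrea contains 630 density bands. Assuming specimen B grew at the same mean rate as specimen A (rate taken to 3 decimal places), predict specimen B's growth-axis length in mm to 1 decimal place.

Specimen A: correcting the raw count gives 389 − 4 + 5 = 390 true density bands.
Specimen A: 390 density bands at 2 per year is 390 / 2 = 195 years.
A: Mean rate = 1146.9 mm / 195 years ≈ 5.882 mm/year.
Specimen B: 630 density bands at 2 per year is 630 / 2 = 315 years. B's length ≈ 5.882 × 315 = 1852.8 mm.

1852.8 mm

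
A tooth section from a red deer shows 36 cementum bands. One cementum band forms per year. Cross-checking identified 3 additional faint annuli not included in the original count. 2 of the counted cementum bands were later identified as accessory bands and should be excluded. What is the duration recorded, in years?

Adjusted count: 36 − 2 + 3 = 37 cementum bands.
One cementum band per year makes the duration 37 years.

37 years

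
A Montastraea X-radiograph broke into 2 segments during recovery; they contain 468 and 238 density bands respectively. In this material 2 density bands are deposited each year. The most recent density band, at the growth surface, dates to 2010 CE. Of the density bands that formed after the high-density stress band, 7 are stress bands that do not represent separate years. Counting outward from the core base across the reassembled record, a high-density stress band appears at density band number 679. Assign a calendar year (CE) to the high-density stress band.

Total density bands = 468 + 238 = 706.
Between density band 679 and the growth surface there are 706 − 679 = 27 density bands.
Excluding 7 false density bands: 27 − 7 = 20.
With 2 density bands per year, 20 / 2 = 10 years.
Counting back 10 years from 2010 CE places the high-density stress band in 2010 − 10 = 2000 CE.

2000 CE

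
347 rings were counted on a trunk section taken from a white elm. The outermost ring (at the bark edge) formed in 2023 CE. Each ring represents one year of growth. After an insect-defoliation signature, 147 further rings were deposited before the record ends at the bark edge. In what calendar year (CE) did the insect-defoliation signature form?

1876 CE

147 rings formed after the insect-defoliation signature.
Counting back 147 years from 2023 CE places the insect-defoliation signature in 2023 − 147 = 1876 CE.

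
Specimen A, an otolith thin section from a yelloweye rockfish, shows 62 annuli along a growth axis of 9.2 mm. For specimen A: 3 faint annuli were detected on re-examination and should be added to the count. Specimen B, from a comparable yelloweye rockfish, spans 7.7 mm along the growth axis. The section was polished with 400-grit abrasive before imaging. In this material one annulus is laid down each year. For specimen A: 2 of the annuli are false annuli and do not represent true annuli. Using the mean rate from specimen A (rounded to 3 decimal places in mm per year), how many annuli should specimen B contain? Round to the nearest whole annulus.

53 annuli

Specimen A: correcting the raw count gives 62 − 2 + 3 = 63 true annuli.
A: Mean rate = 9.2 mm / 63 years ≈ 0.146 mm/yr.
B spans 7.7 / 0.146 = 52.74 years ≈ 53 annuli.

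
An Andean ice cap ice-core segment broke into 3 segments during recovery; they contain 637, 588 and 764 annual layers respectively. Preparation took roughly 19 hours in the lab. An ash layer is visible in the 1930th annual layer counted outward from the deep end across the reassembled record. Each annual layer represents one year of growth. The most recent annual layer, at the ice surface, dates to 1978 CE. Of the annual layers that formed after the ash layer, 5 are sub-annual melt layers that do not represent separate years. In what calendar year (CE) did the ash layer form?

Total annual layers = 637 + 588 + 764 = 1989.
Between annual layer 1930 and the ice surface there are 1989 − 1930 = 59 annual layers.
59 − 5 false = 54 true annual layers after the ash layer.
The annual layer at the ice surface is 1978 CE, so the ash layer dates to 1978 − 54 = 1924 CE.

1924 CE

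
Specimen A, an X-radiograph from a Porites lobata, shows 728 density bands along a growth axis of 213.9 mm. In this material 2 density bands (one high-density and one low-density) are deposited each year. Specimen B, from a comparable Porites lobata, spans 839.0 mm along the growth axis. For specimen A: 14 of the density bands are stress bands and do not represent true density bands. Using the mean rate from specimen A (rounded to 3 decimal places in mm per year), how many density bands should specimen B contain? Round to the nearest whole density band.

Specimen A: correcting the raw count gives 728 − 14 = 714 true density bands.
Specimen A: with 2 density bands per year, 714 / 2 = 357 years.
A: Mean rate = 213.9 mm / 357 years ≈ 0.599 mm per year.
Specimen B: 839.0 mm / 0.599 mm per year = 1400.67 years; at 2 density bands per year that is 1400.67 × 2 ≈ 2801 density bands.

2801 density bands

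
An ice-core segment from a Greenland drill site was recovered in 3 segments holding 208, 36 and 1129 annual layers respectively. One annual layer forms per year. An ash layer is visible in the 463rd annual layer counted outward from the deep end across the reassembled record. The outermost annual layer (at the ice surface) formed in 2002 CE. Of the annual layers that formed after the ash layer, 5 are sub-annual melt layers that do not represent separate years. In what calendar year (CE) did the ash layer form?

Total annual layers = 208 + 36 + 1129 = 1373.
The ash layer sits at annual layer 463 from the deep end, so 1373 − 463 = 910 annual layers formed after it.
Removing the 5 false annual layers leaves 910 − 5 = 905 true annual layers beyond the ash layer.
The annual layer at the ice surface is 2002 CE, so the ash layer dates to 2002 − 905 = 1097 CE.

1097 CE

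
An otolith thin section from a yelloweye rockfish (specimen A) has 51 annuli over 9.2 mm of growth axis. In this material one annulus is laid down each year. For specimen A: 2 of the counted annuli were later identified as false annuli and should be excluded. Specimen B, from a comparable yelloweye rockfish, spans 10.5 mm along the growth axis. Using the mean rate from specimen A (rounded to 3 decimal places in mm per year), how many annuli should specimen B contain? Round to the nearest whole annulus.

56 annuli

Specimen A: after corrections the count is 51 − 2 = 49 annuli.
A: 9.2 mm over 49 years gives 9.2 / 49 ≈ 0.188 mm per year.
Specimen B: 10.5 mm / 0.188 mm per year = 55.85 years ≈ 56 annuli.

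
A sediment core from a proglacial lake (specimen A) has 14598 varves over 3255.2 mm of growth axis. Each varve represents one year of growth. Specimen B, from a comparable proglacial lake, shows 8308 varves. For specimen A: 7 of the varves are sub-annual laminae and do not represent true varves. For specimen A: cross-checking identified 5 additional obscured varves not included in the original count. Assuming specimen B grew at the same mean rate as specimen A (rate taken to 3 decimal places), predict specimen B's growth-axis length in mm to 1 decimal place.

1852.7 mm

Specimen A: adjusted count: 14598 − 7 + 5 = 14596 varves.
A: Mean rate = 3255.2 mm / 14596 years ≈ 0.223 mm per year.
Length of B = 0.223 × 8308 = 1852.7 mm.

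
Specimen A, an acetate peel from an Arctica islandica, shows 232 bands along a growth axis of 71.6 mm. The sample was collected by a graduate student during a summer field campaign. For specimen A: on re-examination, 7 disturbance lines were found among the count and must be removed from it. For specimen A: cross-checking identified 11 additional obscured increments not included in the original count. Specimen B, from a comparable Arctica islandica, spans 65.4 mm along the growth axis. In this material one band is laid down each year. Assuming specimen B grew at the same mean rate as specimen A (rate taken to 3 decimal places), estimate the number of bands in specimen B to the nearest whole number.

216 bands

Specimen A: true band count = 232 − 7 + 11 = 236.
A: Extension rate ≈ 71.6 / 236 = 0.303 mm per year.
Specimen B: 65.4 mm / 0.303 mm per year = 215.84 years ≈ 216 bands.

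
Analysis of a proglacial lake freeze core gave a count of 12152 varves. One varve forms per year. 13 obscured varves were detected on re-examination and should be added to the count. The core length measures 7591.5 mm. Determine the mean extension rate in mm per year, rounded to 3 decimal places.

Adjusted count: 12152 + 13 = 12165 varves.
Mean rate = 7591.5 mm / 12165 years ≈ 0.624 mm per year.

0.624 mm per year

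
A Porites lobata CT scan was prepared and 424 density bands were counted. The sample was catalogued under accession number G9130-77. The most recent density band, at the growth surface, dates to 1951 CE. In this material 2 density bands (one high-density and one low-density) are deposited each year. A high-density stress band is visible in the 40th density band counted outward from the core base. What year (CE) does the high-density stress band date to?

The high-density stress band sits at density band 40 from the core base, so 424 − 40 = 384 density bands formed after it.
Dividing by 2 density bands per year: 384 / 2 = 192 years.
1951 − 192 = 1759 CE.

1759 CE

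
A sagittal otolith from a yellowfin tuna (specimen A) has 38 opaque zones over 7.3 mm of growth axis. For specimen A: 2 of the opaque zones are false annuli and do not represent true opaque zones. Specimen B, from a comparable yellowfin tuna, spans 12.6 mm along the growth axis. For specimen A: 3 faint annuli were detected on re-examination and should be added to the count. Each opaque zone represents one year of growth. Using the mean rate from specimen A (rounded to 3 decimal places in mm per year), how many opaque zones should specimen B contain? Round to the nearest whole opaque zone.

67 opaque zones

Specimen A: after corrections the count is 38 − 2 + 3 = 39 opaque zones.
A: Extension rate ≈ 7.3 / 39 = 0.187 mm/yr.
For B, 12.6 / 0.187 = 67.38 years ≈ 67 opaque zones.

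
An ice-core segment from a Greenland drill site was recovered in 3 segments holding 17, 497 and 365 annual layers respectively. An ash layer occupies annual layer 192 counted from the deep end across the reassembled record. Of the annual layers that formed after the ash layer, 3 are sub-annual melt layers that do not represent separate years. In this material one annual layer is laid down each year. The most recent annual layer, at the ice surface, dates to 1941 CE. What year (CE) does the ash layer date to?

Total annual layers = 17 + 497 + 365 = 879.
879 − 192 = 687 annual layers lie beyond the ash layer toward the ice surface.
687 − 3 false = 684 true annual layers after the ash layer.
1941 − 684 = 1257 CE.

1257 CE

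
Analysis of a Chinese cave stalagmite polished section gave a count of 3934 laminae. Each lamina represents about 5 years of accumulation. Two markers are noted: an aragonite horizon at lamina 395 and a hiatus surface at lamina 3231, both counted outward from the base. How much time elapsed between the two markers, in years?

14180 yr

The two markers are separated by 3231 − 395 = 2836 laminae.
At 5 years per lamina, 2836 × 5 = 14180 years.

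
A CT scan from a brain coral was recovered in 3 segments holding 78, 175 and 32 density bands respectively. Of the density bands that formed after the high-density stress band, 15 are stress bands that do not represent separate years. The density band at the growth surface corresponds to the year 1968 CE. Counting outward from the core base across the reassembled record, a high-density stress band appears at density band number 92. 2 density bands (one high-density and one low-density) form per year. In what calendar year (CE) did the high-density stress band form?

Total density bands = 78 + 175 + 32 = 285.
285 − 92 = 193 density bands lie beyond the high-density stress band toward the growth surface.
193 − 15 false = 178 true density bands after the high-density stress band.
With 2 density bands per year, 178 / 2 = 89 years.
1968 − 89 = 1879 CE.

1879 CE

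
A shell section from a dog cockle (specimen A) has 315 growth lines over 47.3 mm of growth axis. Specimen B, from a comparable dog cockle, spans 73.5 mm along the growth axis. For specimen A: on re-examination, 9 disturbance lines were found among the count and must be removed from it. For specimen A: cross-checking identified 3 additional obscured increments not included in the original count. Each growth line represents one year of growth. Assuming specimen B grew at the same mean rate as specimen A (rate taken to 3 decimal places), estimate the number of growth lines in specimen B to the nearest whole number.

Specimen A: correcting the raw count gives 315 − 9 + 3 = 309 true growth lines.
A: 47.3 mm over 309 years gives 47.3 / 309 ≈ 0.153 mm/year.
B spans 73.5 / 0.153 = 480.39 years ≈ 480 growth lines.

480 growth lines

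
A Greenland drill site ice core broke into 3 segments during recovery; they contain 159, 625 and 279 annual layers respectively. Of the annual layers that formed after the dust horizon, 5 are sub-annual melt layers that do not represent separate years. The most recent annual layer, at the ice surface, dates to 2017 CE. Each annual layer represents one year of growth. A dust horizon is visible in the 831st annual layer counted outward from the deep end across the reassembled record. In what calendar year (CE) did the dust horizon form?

Total annual layers = 159 + 625 + 279 = 1063.
The dust horizon sits at annual layer 831 from the deep end, so 1063 − 831 = 232 annual layers formed after it.
232 − 5 false = 227 true annual layers after the dust horizon.
2017 − 227 = 1790 CE.

1790 CE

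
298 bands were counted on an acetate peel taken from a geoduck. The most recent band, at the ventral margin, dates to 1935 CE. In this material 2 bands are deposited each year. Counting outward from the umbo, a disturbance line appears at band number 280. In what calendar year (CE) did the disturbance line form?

Between band 280 and the ventral margin there are 298 − 280 = 18 bands.
18 bands at 2 per year is 18 / 2 = 9 years.
The band at the ventral margin is 1935 CE, so the disturbance line dates to 1935 − 9 = 1926 CE.

1926 CE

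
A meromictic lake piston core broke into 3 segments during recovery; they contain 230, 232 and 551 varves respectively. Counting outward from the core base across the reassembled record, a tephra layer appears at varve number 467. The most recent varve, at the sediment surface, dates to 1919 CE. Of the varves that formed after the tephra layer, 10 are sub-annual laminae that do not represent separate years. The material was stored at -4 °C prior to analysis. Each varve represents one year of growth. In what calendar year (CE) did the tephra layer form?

1383 CE

Total varves = 230 + 232 + 551 = 1013.
Between varve 467 and the sediment surface there are 1013 − 467 = 546 varves.
Excluding 10 false varves: 546 − 10 = 536.
1919 − 536 = 1383 CE.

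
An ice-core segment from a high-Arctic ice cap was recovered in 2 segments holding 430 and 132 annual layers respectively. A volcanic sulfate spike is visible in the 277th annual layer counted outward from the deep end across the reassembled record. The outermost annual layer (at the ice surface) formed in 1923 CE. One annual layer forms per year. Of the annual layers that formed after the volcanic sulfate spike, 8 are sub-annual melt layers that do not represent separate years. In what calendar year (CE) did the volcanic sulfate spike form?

Total annual layers = 430 + 132 = 562.
562 − 277 = 285 annual layers lie beyond the volcanic sulfate spike toward the ice surface.
Removing the 8 false annual layers leaves 285 − 8 = 277 true annual layers beyond the volcanic sulfate spike.
Counting back 277 years from 1923 CE places the volcanic sulfate spike in 1923 − 277 = 1646 CE.

1646 CE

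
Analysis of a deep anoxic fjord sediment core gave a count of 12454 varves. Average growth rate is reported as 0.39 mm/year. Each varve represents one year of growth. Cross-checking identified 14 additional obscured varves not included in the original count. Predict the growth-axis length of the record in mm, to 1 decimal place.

After corrections the count is 12454 + 14 = 12468 varves.
Length ≈ 0.39 × 12468 = 4862.5 mm.

4862.5 mm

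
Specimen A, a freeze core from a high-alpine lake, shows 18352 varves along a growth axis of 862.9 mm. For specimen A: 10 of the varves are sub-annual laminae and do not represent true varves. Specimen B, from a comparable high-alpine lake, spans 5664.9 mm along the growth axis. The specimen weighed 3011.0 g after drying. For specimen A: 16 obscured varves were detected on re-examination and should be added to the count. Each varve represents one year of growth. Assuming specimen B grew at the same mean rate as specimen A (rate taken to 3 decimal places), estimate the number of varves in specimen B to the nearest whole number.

Specimen A: after corrections the count is 18352 − 10 + 16 = 18358 varves.
A: Extension rate ≈ 862.9 / 18358 = 0.047 mm/year.
For B, 5664.9 / 0.047 = 120529.79 years ≈ 120530 varves.

120530 varves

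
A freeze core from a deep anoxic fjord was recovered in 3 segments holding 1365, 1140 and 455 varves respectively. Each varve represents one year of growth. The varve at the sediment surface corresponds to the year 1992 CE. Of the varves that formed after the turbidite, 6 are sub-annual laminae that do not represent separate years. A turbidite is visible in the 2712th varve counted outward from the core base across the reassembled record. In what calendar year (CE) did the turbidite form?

Total varves = 1365 + 1140 + 455 = 2960.
2960 − 2712 = 248 varves lie beyond the turbidite toward the sediment surface.
248 − 6 false = 242 true varves after the turbidite.
1992 − 242 = 1750 CE.

1750 CE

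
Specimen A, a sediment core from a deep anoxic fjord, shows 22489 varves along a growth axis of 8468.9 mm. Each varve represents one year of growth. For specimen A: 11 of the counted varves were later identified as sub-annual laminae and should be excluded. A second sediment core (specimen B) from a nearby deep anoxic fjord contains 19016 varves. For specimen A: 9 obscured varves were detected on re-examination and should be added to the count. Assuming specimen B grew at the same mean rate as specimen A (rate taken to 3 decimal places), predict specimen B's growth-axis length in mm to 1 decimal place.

Specimen A: true varve count = 22489 − 11 + 9 = 22487.
A: Extension rate ≈ 8468.9 / 22487 = 0.377 mm per year.
B's length ≈ 0.377 × 19016 = 7169.0 mm.

7169.0 mm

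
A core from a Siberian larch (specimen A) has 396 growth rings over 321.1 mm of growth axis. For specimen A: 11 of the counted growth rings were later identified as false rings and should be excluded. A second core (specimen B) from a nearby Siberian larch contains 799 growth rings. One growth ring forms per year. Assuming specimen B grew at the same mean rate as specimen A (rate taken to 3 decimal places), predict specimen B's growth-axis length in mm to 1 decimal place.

666.4 mm

Specimen A: true growth ring count = 396 − 11 = 385.
A: Extension rate ≈ 321.1 / 385 = 0.834 mm/year.
B's length ≈ 0.834 × 799 = 666.4 mm.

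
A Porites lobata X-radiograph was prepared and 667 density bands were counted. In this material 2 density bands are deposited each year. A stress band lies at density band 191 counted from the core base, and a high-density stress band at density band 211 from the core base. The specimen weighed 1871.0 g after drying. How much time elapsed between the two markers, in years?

211 − 191 = 20 density bands lie between the two events.
Dividing by 2 density bands per year: 20 / 2 = 10 years.

10 years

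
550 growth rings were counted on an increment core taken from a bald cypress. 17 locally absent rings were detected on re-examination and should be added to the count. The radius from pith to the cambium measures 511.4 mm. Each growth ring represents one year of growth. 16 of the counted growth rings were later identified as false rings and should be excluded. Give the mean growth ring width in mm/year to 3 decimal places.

0.928 mm/year

Correcting the raw count gives 550 − 16 + 17 = 551 true growth rings.
511.4 mm over 551 years gives 511.4 / 551 ≈ 0.928 mm/year.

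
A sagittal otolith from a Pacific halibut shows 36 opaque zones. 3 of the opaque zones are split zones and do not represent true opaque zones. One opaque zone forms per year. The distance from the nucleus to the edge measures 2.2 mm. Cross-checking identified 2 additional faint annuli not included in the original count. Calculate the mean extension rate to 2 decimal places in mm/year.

True opaque zone count = 36 − 3 + 2 = 35.
2.2 mm over 35 years gives 2.2 / 35 ≈ 0.06 mm/year.

0.06 mm/year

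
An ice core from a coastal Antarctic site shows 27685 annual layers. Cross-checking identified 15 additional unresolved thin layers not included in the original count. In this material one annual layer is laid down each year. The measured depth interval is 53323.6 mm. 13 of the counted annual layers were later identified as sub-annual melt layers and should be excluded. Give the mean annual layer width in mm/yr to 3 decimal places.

1.926 mm/yr

True annual layer count = 27685 − 13 + 15 = 27687.
Mean rate = 53323.6 mm / 27687 years ≈ 1.926 mm/yr.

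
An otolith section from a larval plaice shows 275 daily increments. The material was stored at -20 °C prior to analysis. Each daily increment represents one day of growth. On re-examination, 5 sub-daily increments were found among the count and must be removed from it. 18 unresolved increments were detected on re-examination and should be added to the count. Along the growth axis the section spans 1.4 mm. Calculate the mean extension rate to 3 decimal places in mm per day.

0.005 mm per day

After corrections the count is 275 − 5 + 18 = 288 daily increments.
1.4 mm over 288 days gives 1.4 / 288 ≈ 0.005 mm per day.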